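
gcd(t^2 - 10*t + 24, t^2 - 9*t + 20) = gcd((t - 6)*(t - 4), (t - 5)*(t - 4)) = t - 4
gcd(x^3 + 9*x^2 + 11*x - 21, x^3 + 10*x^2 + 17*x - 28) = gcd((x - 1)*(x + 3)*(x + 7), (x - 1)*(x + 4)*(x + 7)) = x^2 + 6*x - 7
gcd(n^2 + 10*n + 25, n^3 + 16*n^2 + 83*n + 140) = n + 5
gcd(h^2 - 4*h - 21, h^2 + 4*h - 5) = 1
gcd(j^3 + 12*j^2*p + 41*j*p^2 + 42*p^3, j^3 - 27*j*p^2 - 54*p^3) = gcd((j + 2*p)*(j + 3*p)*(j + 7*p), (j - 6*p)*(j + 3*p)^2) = j + 3*p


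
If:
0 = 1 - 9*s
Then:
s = 1/9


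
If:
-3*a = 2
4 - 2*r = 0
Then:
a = -2/3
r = 2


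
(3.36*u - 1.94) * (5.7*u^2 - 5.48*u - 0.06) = 19.152*u^3 - 29.4708*u^2 + 10.4296*u + 0.1164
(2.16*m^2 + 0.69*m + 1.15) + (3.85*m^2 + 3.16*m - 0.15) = 6.01*m^2 + 3.85*m + 1.0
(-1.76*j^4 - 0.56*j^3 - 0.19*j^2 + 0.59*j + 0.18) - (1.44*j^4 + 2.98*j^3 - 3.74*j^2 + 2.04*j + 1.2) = -3.2*j^4 - 3.54*j^3 + 3.55*j^2 - 1.45*j - 1.02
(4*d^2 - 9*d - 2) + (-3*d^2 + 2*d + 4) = d^2 - 7*d + 2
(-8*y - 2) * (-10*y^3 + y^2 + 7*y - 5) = 80*y^4 + 12*y^3 - 58*y^2 + 26*y + 10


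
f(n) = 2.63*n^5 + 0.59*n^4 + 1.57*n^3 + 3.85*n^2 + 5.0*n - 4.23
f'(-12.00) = 269191.16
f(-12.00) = -644416.71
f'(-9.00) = 84873.92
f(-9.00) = -152309.79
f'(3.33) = 1786.99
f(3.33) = 1262.54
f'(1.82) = 193.12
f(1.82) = 86.08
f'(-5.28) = 9968.51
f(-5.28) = -10488.43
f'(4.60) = 6257.65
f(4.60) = 5934.05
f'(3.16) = 1462.05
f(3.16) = 987.07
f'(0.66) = 15.31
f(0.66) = 1.64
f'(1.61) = 127.81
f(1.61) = 52.77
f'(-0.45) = 2.81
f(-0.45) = -5.87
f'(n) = 13.15*n^4 + 2.36*n^3 + 4.71*n^2 + 7.7*n + 5.0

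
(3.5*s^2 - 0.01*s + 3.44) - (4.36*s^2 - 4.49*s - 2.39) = -0.86*s^2 + 4.48*s + 5.83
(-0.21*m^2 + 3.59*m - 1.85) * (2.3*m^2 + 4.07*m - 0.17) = -0.483*m^4 + 7.4023*m^3 + 10.392*m^2 - 8.1398*m + 0.3145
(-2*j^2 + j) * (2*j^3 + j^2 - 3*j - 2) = -4*j^5 + 7*j^3 + j^2 - 2*j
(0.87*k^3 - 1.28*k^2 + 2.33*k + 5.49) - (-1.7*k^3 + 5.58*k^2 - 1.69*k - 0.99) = 2.57*k^3 - 6.86*k^2 + 4.02*k + 6.48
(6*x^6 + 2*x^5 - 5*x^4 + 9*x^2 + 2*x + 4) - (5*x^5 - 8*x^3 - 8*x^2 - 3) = 6*x^6 - 3*x^5 - 5*x^4 + 8*x^3 + 17*x^2 + 2*x + 7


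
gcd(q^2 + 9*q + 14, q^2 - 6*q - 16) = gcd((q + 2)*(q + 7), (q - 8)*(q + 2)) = q + 2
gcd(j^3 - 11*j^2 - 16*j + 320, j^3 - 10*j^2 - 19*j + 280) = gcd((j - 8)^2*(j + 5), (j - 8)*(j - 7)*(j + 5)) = j^2 - 3*j - 40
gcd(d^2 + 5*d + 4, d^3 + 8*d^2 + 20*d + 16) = d + 4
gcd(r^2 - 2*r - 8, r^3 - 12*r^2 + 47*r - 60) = r - 4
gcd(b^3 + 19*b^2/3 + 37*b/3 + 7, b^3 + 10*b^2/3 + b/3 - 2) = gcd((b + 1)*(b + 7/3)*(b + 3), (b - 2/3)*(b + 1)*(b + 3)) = b^2 + 4*b + 3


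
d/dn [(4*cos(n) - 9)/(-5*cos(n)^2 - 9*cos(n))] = (-20*sin(n) + 81*sin(n)/cos(n)^2 + 90*tan(n))/(5*cos(n) + 9)^2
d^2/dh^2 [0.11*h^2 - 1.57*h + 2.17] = 0.220000000000000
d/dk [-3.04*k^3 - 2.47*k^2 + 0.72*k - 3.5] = -9.12*k^2 - 4.94*k + 0.72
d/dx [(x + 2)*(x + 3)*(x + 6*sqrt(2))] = 3*x^2 + 10*x + 12*sqrt(2)*x + 6 + 30*sqrt(2)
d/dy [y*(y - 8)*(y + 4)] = 3*y^2 - 8*y - 32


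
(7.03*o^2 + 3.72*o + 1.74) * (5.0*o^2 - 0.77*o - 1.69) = 35.15*o^4 + 13.1869*o^3 - 6.0451*o^2 - 7.6266*o - 2.9406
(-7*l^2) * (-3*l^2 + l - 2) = 21*l^4 - 7*l^3 + 14*l^2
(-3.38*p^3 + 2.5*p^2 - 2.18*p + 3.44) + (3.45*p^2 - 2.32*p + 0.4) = -3.38*p^3 + 5.95*p^2 - 4.5*p + 3.84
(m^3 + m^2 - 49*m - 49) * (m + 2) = m^4 + 3*m^3 - 47*m^2 - 147*m - 98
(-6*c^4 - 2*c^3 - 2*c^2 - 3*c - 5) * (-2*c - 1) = 12*c^5 + 10*c^4 + 6*c^3 + 8*c^2 + 13*c + 5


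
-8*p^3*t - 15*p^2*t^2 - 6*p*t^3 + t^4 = t*(-8*p + t)*(p + t)^2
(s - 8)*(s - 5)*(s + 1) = s^3 - 12*s^2 + 27*s + 40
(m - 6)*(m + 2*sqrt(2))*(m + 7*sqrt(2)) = m^3 - 6*m^2 + 9*sqrt(2)*m^2 - 54*sqrt(2)*m + 28*m - 168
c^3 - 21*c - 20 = (c - 5)*(c + 1)*(c + 4)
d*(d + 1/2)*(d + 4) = d^3 + 9*d^2/2 + 2*d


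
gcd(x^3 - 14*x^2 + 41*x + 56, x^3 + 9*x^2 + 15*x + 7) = x + 1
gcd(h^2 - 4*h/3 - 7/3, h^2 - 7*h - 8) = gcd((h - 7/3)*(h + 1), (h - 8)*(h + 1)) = h + 1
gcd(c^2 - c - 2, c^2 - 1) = c + 1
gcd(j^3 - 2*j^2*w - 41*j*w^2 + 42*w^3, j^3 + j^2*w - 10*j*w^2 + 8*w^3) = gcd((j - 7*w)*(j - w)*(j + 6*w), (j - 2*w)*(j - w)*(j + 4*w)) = -j + w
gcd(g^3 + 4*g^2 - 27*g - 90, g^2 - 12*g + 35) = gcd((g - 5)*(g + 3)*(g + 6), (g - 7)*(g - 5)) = g - 5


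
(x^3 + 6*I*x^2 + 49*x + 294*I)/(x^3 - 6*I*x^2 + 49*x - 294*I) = (x + 6*I)/(x - 6*I)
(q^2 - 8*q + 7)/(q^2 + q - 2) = (q - 7)/(q + 2)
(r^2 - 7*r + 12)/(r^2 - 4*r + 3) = (r - 4)/(r - 1)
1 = 1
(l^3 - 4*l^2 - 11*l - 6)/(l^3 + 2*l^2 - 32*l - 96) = (l^2 + 2*l + 1)/(l^2 + 8*l + 16)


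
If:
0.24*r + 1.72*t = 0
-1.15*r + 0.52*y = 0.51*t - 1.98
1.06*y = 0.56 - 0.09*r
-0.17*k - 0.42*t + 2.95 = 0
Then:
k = 18.05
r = 2.01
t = -0.28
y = 0.36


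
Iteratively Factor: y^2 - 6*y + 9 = (y - 3)*(y - 3)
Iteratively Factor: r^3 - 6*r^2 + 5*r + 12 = (r + 1)*(r^2 - 7*r + 12) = (r - 3)*(r + 1)*(r - 4)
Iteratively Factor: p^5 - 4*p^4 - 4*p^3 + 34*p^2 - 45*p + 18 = (p - 3)*(p^4 - p^3 - 7*p^2 + 13*p - 6) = (p - 3)*(p - 1)*(p^3 - 7*p + 6) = (p - 3)*(p - 1)*(p + 3)*(p^2 - 3*p + 2) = (p - 3)*(p - 2)*(p - 1)*(p + 3)*(p - 1)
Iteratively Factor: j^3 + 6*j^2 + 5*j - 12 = (j + 3)*(j^2 + 3*j - 4) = (j + 3)*(j + 4)*(j - 1)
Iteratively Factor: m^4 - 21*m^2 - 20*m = (m + 1)*(m^3 - m^2 - 20*m) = (m - 5)*(m + 1)*(m^2 + 4*m) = m*(m - 5)*(m + 1)*(m + 4)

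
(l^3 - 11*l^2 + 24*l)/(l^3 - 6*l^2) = (l^2 - 11*l + 24)/(l*(l - 6))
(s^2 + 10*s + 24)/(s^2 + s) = (s^2 + 10*s + 24)/(s*(s + 1))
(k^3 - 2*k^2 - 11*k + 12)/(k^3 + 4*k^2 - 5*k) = (k^2 - k - 12)/(k*(k + 5))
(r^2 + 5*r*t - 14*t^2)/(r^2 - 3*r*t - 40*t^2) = (-r^2 - 5*r*t + 14*t^2)/(-r^2 + 3*r*t + 40*t^2)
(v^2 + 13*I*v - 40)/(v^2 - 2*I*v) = (v^2 + 13*I*v - 40)/(v*(v - 2*I))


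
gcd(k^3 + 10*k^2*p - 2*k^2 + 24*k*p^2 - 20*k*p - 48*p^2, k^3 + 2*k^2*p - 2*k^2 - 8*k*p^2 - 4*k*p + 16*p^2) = k^2 + 4*k*p - 2*k - 8*p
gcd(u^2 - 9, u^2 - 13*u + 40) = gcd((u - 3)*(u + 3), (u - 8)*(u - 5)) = 1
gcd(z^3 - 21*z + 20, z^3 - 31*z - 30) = z + 5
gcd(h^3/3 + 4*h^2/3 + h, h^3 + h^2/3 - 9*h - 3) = h + 3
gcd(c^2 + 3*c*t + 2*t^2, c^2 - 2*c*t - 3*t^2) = c + t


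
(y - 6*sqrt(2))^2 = y^2 - 12*sqrt(2)*y + 72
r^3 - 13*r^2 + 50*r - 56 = (r - 7)*(r - 4)*(r - 2)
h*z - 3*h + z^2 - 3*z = (h + z)*(z - 3)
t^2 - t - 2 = (t - 2)*(t + 1)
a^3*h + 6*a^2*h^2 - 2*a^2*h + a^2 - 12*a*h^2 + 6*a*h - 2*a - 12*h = (a - 2)*(a + 6*h)*(a*h + 1)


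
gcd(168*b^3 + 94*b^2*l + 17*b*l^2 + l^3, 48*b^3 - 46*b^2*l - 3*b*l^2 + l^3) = 6*b + l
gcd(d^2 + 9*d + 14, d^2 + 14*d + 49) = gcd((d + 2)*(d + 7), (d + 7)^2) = d + 7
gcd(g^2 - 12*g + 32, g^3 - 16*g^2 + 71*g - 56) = g - 8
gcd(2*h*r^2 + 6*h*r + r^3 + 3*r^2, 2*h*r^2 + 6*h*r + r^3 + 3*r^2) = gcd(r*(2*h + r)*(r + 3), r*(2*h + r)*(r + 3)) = 2*h*r^2 + 6*h*r + r^3 + 3*r^2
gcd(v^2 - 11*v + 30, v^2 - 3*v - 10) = v - 5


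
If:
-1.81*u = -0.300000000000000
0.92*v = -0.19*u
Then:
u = 0.17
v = -0.03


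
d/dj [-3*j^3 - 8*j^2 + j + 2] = -9*j^2 - 16*j + 1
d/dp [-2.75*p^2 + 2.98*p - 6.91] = 2.98 - 5.5*p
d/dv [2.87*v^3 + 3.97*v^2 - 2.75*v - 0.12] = 8.61*v^2 + 7.94*v - 2.75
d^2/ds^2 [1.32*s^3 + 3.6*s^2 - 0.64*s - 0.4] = 7.92*s + 7.2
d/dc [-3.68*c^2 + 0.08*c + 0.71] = 0.08 - 7.36*c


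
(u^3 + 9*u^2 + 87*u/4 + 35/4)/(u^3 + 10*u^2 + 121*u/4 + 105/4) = (2*u + 1)/(2*u + 3)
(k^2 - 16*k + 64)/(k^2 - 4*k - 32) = (k - 8)/(k + 4)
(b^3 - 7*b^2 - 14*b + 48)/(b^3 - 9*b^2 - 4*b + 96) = (b - 2)/(b - 4)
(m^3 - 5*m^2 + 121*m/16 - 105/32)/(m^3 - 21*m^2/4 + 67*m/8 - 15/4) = (m - 7/4)/(m - 2)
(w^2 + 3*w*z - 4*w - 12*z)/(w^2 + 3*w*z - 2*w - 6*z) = (w - 4)/(w - 2)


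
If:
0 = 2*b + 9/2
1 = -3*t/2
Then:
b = -9/4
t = -2/3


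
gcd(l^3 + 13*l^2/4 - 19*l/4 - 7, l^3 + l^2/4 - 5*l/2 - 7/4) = l^2 - 3*l/4 - 7/4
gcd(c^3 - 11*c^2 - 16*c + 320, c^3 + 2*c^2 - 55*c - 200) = c^2 - 3*c - 40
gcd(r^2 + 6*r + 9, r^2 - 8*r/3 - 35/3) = 1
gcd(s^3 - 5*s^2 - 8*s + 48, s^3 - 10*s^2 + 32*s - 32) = s^2 - 8*s + 16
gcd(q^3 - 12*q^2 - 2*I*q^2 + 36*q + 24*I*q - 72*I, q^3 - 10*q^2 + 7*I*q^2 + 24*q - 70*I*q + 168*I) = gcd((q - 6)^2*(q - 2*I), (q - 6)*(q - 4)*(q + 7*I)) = q - 6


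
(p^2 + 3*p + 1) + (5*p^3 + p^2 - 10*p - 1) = 5*p^3 + 2*p^2 - 7*p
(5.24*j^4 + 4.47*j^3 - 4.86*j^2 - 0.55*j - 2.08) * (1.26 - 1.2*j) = -6.288*j^5 + 1.2384*j^4 + 11.4642*j^3 - 5.4636*j^2 + 1.803*j - 2.6208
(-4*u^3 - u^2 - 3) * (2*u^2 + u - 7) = -8*u^5 - 6*u^4 + 27*u^3 + u^2 - 3*u + 21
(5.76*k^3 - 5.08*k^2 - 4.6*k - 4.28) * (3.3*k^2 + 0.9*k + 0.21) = 19.008*k^5 - 11.58*k^4 - 18.5424*k^3 - 19.3308*k^2 - 4.818*k - 0.8988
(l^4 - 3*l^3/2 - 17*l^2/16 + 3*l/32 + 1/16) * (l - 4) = l^5 - 11*l^4/2 + 79*l^3/16 + 139*l^2/32 - 5*l/16 - 1/4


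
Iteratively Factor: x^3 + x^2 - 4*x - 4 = (x + 2)*(x^2 - x - 2) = (x + 1)*(x + 2)*(x - 2)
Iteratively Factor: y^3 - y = (y)*(y^2 - 1) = y*(y + 1)*(y - 1)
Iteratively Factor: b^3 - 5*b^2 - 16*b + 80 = (b - 4)*(b^2 - b - 20) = (b - 4)*(b + 4)*(b - 5)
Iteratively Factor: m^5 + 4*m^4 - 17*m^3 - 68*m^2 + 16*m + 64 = (m + 4)*(m^4 - 17*m^2 + 16) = (m - 1)*(m + 4)*(m^3 + m^2 - 16*m - 16) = (m - 4)*(m - 1)*(m + 4)*(m^2 + 5*m + 4) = (m - 4)*(m - 1)*(m + 1)*(m + 4)*(m + 4)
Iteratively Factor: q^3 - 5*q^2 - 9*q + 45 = (q - 3)*(q^2 - 2*q - 15) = (q - 3)*(q + 3)*(q - 5)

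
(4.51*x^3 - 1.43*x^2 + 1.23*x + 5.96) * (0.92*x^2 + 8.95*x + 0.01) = 4.1492*x^5 + 39.0489*x^4 - 11.6218*x^3 + 16.4774*x^2 + 53.3543*x + 0.0596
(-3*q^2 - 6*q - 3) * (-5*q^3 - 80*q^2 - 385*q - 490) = 15*q^5 + 270*q^4 + 1650*q^3 + 4020*q^2 + 4095*q + 1470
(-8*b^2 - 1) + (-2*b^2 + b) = -10*b^2 + b - 1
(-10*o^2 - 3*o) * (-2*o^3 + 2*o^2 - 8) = 20*o^5 - 14*o^4 - 6*o^3 + 80*o^2 + 24*o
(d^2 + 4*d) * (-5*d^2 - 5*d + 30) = -5*d^4 - 25*d^3 + 10*d^2 + 120*d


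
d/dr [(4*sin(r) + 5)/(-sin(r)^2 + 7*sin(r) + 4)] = (4*sin(r)^2 + 10*sin(r) - 19)*cos(r)/(sin(r)^2 - 7*sin(r) - 4)^2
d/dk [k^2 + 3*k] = 2*k + 3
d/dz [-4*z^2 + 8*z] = 8 - 8*z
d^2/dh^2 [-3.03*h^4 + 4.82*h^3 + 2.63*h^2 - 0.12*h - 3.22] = -36.36*h^2 + 28.92*h + 5.26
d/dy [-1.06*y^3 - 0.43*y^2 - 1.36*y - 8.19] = -3.18*y^2 - 0.86*y - 1.36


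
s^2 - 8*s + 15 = (s - 5)*(s - 3)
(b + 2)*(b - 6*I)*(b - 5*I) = b^3 + 2*b^2 - 11*I*b^2 - 30*b - 22*I*b - 60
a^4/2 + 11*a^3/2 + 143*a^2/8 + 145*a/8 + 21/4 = (a/2 + 1/2)*(a + 1/2)*(a + 7/2)*(a + 6)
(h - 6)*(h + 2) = h^2 - 4*h - 12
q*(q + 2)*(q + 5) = q^3 + 7*q^2 + 10*q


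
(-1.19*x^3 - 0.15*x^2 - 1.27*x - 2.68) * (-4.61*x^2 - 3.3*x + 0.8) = 5.4859*x^5 + 4.6185*x^4 + 5.3977*x^3 + 16.4258*x^2 + 7.828*x - 2.144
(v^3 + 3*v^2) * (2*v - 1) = 2*v^4 + 5*v^3 - 3*v^2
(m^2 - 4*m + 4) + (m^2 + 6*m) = 2*m^2 + 2*m + 4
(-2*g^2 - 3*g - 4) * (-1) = 2*g^2 + 3*g + 4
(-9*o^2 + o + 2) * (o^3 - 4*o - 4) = -9*o^5 + o^4 + 38*o^3 + 32*o^2 - 12*o - 8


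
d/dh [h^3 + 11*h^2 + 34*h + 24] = 3*h^2 + 22*h + 34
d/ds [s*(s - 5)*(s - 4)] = 3*s^2 - 18*s + 20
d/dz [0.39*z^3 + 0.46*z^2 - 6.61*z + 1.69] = 1.17*z^2 + 0.92*z - 6.61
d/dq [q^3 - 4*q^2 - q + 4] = 3*q^2 - 8*q - 1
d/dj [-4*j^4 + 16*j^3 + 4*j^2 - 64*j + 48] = -16*j^3 + 48*j^2 + 8*j - 64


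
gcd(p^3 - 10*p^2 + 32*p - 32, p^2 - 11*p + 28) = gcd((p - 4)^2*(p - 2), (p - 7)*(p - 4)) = p - 4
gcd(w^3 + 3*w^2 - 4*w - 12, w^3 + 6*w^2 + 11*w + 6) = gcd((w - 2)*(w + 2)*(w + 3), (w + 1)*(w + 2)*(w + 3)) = w^2 + 5*w + 6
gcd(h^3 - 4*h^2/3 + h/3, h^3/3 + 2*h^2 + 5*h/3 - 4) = h - 1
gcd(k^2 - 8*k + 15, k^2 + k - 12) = k - 3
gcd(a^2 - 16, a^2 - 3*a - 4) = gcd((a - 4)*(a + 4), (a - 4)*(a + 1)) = a - 4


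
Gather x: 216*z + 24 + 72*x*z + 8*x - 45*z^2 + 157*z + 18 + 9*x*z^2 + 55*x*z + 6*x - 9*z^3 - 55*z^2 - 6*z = x*(9*z^2 + 127*z + 14) - 9*z^3 - 100*z^2 + 367*z + 42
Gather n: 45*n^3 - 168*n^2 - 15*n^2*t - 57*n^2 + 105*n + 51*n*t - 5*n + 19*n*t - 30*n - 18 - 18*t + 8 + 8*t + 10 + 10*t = 45*n^3 + n^2*(-15*t - 225) + n*(70*t + 70)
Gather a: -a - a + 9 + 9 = 18 - 2*a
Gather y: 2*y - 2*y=0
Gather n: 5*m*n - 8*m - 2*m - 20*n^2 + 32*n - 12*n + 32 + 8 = -10*m - 20*n^2 + n*(5*m + 20) + 40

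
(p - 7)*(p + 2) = p^2 - 5*p - 14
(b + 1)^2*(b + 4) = b^3 + 6*b^2 + 9*b + 4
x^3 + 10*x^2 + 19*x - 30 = (x - 1)*(x + 5)*(x + 6)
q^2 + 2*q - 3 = (q - 1)*(q + 3)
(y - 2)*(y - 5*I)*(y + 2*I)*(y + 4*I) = y^4 - 2*y^3 + I*y^3 + 22*y^2 - 2*I*y^2 - 44*y + 40*I*y - 80*I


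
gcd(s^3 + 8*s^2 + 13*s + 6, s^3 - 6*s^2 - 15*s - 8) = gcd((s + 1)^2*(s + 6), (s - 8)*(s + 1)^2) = s^2 + 2*s + 1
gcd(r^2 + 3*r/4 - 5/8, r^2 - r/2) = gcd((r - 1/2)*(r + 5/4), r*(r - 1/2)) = r - 1/2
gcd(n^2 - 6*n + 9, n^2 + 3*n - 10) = 1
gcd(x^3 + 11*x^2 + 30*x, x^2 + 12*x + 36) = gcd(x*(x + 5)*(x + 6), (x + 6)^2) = x + 6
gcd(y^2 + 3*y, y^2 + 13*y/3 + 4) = y + 3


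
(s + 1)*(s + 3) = s^2 + 4*s + 3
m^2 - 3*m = m*(m - 3)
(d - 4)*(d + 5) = d^2 + d - 20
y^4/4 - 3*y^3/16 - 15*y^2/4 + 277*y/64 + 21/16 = (y/4 + 1)*(y - 7/2)*(y - 3/2)*(y + 1/4)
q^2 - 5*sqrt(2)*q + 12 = (q - 3*sqrt(2))*(q - 2*sqrt(2))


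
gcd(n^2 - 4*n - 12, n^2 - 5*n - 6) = n - 6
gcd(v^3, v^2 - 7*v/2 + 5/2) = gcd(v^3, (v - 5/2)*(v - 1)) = 1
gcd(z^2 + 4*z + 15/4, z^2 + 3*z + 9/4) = z + 3/2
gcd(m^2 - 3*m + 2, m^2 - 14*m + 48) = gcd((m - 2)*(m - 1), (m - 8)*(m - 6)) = 1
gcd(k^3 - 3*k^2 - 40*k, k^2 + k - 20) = k + 5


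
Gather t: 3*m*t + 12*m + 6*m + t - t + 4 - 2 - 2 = 3*m*t + 18*m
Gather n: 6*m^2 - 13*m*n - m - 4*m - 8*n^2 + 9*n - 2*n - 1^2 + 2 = 6*m^2 - 5*m - 8*n^2 + n*(7 - 13*m) + 1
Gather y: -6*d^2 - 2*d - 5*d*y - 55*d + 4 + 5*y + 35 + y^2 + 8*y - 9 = -6*d^2 - 57*d + y^2 + y*(13 - 5*d) + 30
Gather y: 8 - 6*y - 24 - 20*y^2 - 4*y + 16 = -20*y^2 - 10*y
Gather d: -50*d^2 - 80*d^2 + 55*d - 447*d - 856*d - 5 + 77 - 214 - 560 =-130*d^2 - 1248*d - 702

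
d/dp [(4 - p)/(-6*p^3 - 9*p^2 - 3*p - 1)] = (-12*p^3 + 63*p^2 + 72*p + 13)/(36*p^6 + 108*p^5 + 117*p^4 + 66*p^3 + 27*p^2 + 6*p + 1)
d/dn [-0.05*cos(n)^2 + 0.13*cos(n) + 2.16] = (0.1*cos(n) - 0.13)*sin(n)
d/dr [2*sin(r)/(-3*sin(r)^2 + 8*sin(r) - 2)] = 2*(3*sin(r)^2 - 2)*cos(r)/(3*sin(r)^2 - 8*sin(r) + 2)^2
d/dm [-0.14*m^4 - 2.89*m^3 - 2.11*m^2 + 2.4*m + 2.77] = -0.56*m^3 - 8.67*m^2 - 4.22*m + 2.4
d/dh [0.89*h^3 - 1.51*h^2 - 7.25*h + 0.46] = 2.67*h^2 - 3.02*h - 7.25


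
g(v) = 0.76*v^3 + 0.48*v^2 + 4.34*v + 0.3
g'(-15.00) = 502.94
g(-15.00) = -2521.80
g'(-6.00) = 80.66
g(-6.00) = -172.62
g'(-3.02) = 22.24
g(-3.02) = -29.36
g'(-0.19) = 4.24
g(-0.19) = -0.51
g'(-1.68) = 9.16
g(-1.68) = -9.24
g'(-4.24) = 41.26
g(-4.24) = -67.40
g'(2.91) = 26.44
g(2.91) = 35.72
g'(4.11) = 46.80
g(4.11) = 79.01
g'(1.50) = 10.91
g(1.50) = 10.46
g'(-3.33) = 26.43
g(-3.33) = -36.89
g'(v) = 2.28*v^2 + 0.96*v + 4.34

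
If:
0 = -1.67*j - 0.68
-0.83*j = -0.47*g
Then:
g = -0.72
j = -0.41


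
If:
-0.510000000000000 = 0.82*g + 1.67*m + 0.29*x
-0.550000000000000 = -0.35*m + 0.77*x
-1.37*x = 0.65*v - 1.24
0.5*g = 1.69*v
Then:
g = -25.50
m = 11.44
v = -7.55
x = 4.49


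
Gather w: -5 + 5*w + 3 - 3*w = 2*w - 2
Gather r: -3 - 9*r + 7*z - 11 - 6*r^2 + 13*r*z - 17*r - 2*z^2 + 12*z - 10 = -6*r^2 + r*(13*z - 26) - 2*z^2 + 19*z - 24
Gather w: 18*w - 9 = 18*w - 9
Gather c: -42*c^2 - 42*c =-42*c^2 - 42*c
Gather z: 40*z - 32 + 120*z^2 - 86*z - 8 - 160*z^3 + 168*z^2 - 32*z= -160*z^3 + 288*z^2 - 78*z - 40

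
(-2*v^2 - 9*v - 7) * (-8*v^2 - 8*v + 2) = 16*v^4 + 88*v^3 + 124*v^2 + 38*v - 14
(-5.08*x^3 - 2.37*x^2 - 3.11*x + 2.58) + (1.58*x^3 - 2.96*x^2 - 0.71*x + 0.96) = -3.5*x^3 - 5.33*x^2 - 3.82*x + 3.54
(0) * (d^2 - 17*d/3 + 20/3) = 0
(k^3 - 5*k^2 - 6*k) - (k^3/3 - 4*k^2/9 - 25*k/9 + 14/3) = 2*k^3/3 - 41*k^2/9 - 29*k/9 - 14/3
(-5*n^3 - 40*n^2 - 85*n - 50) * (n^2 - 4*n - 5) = -5*n^5 - 20*n^4 + 100*n^3 + 490*n^2 + 625*n + 250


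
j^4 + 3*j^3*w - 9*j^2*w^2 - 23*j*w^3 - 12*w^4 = (j - 3*w)*(j + w)^2*(j + 4*w)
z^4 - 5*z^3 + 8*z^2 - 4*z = z*(z - 2)^2*(z - 1)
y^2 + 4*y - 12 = (y - 2)*(y + 6)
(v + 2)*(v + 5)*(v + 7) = v^3 + 14*v^2 + 59*v + 70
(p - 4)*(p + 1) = p^2 - 3*p - 4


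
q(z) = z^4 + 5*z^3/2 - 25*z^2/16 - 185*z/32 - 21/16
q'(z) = 4*z^3 + 15*z^2/2 - 25*z/8 - 185/32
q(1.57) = 1.51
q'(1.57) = 23.28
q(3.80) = 299.85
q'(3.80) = 310.13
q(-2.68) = 6.42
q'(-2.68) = -20.53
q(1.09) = -4.82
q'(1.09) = 4.90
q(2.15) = 25.25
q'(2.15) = 61.92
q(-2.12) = 0.30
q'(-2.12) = -3.56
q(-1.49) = 0.49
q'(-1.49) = 2.29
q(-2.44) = 2.62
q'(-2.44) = -11.61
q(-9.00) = 4662.66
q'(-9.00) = -2286.16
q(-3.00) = 15.47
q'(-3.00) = -36.91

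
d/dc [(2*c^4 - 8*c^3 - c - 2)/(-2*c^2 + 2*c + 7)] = (-8*c^5 + 28*c^4 + 24*c^3 - 170*c^2 - 8*c - 3)/(4*c^4 - 8*c^3 - 24*c^2 + 28*c + 49)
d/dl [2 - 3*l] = -3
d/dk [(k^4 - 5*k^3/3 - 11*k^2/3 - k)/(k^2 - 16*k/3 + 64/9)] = 3*(18*k^4 - 111*k^3 + 120*k^2 + 185*k + 24)/(27*k^3 - 216*k^2 + 576*k - 512)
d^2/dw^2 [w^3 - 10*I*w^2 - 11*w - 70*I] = 6*w - 20*I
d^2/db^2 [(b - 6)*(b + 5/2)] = 2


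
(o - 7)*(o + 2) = o^2 - 5*o - 14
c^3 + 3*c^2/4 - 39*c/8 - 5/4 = (c - 2)*(c + 1/4)*(c + 5/2)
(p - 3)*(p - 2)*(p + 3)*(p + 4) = p^4 + 2*p^3 - 17*p^2 - 18*p + 72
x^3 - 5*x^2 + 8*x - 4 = (x - 2)^2*(x - 1)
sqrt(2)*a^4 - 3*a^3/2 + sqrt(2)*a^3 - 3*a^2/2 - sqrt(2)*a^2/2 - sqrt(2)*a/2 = a*(a + 1)*(a - sqrt(2))*(sqrt(2)*a + 1/2)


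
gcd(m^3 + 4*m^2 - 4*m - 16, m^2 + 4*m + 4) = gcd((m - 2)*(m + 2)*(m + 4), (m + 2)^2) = m + 2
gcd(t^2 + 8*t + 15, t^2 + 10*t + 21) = t + 3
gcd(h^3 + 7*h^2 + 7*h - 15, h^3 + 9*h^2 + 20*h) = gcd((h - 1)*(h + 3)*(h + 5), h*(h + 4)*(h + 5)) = h + 5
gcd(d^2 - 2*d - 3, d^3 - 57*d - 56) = d + 1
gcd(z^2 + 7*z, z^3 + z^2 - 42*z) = z^2 + 7*z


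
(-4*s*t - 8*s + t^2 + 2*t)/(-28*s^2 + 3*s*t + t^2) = (t + 2)/(7*s + t)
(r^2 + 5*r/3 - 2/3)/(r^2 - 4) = (r - 1/3)/(r - 2)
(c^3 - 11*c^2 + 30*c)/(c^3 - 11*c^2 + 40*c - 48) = c*(c^2 - 11*c + 30)/(c^3 - 11*c^2 + 40*c - 48)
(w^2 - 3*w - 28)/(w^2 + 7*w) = (w^2 - 3*w - 28)/(w*(w + 7))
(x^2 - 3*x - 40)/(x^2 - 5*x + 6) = (x^2 - 3*x - 40)/(x^2 - 5*x + 6)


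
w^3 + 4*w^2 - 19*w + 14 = (w - 2)*(w - 1)*(w + 7)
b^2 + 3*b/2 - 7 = (b - 2)*(b + 7/2)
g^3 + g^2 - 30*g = g*(g - 5)*(g + 6)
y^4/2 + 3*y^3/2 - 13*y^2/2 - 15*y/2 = y*(y/2 + 1/2)*(y - 3)*(y + 5)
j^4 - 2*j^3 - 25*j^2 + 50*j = j*(j - 5)*(j - 2)*(j + 5)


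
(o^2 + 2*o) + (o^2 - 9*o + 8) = 2*o^2 - 7*o + 8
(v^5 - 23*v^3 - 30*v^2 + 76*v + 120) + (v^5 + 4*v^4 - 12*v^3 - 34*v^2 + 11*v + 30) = 2*v^5 + 4*v^4 - 35*v^3 - 64*v^2 + 87*v + 150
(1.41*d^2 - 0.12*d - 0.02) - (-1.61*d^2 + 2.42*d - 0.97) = 3.02*d^2 - 2.54*d + 0.95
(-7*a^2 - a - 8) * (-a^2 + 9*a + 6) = 7*a^4 - 62*a^3 - 43*a^2 - 78*a - 48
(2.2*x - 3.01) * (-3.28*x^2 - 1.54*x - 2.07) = -7.216*x^3 + 6.4848*x^2 + 0.0813999999999995*x + 6.2307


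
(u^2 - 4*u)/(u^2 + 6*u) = (u - 4)/(u + 6)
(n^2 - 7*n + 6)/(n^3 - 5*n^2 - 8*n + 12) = 1/(n + 2)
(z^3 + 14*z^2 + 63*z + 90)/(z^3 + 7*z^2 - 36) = (z + 5)/(z - 2)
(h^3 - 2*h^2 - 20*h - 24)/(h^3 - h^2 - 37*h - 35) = (-h^3 + 2*h^2 + 20*h + 24)/(-h^3 + h^2 + 37*h + 35)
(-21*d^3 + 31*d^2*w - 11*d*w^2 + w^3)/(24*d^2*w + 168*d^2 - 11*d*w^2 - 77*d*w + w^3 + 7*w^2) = (7*d^2 - 8*d*w + w^2)/(-8*d*w - 56*d + w^2 + 7*w)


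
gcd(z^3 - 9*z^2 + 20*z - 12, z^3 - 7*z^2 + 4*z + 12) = z^2 - 8*z + 12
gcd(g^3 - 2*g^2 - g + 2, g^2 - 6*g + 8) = g - 2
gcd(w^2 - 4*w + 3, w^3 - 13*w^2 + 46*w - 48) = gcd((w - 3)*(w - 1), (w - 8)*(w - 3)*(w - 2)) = w - 3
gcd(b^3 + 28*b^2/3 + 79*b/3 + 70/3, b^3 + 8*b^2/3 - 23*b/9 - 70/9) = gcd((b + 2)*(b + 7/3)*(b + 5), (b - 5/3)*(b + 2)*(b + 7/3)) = b^2 + 13*b/3 + 14/3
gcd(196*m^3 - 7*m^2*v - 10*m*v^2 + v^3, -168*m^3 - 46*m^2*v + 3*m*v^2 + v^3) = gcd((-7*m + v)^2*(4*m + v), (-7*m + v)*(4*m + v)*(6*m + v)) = -28*m^2 - 3*m*v + v^2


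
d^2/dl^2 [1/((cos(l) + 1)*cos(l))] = (-(1 - cos(2*l))^2 + 15*cos(l)/4 - 3*cos(2*l)/2 - 3*cos(3*l)/4 + 9/2)/((cos(l) + 1)^3*cos(l)^3)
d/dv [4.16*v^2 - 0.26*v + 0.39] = 8.32*v - 0.26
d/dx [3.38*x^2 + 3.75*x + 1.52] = 6.76*x + 3.75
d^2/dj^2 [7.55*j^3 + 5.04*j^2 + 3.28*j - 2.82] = 45.3*j + 10.08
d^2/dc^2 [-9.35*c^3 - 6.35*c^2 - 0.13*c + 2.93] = -56.1*c - 12.7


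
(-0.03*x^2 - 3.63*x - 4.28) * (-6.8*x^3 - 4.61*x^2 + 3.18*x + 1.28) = 0.204*x^5 + 24.8223*x^4 + 45.7429*x^3 + 8.149*x^2 - 18.2568*x - 5.4784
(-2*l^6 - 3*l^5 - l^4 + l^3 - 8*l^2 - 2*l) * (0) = 0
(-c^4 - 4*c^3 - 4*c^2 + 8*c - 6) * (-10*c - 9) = 10*c^5 + 49*c^4 + 76*c^3 - 44*c^2 - 12*c + 54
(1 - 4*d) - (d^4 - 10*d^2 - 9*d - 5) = -d^4 + 10*d^2 + 5*d + 6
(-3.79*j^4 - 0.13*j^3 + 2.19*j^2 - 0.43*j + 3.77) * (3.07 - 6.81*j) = 25.8099*j^5 - 10.75*j^4 - 15.313*j^3 + 9.6516*j^2 - 26.9938*j + 11.5739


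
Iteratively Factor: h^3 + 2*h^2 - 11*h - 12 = (h - 3)*(h^2 + 5*h + 4) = (h - 3)*(h + 4)*(h + 1)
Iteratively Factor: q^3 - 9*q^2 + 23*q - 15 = (q - 5)*(q^2 - 4*q + 3) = (q - 5)*(q - 3)*(q - 1)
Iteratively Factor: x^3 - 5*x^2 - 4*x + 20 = (x + 2)*(x^2 - 7*x + 10) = (x - 2)*(x + 2)*(x - 5)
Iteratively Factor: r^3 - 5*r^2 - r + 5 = (r - 1)*(r^2 - 4*r - 5) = (r - 5)*(r - 1)*(r + 1)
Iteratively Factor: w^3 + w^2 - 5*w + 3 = (w - 1)*(w^2 + 2*w - 3) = (w - 1)^2*(w + 3)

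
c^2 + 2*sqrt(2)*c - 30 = (c - 3*sqrt(2))*(c + 5*sqrt(2))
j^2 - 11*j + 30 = (j - 6)*(j - 5)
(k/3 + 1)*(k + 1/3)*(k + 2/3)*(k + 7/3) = k^4/3 + 19*k^3/9 + 113*k^2/27 + 221*k/81 + 14/27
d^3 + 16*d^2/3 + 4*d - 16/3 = (d - 2/3)*(d + 2)*(d + 4)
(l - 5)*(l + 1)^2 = l^3 - 3*l^2 - 9*l - 5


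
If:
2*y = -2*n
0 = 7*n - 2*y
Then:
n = 0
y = 0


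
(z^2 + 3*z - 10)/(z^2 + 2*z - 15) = (z - 2)/(z - 3)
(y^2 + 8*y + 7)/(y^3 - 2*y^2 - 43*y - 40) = (y + 7)/(y^2 - 3*y - 40)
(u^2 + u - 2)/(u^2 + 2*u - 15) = (u^2 + u - 2)/(u^2 + 2*u - 15)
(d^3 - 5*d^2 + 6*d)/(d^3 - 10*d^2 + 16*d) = (d - 3)/(d - 8)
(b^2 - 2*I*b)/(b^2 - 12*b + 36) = b*(b - 2*I)/(b^2 - 12*b + 36)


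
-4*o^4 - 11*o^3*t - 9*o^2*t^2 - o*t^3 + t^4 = (-4*o + t)*(o + t)^3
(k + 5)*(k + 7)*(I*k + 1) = I*k^3 + k^2 + 12*I*k^2 + 12*k + 35*I*k + 35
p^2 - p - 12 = (p - 4)*(p + 3)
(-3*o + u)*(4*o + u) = -12*o^2 + o*u + u^2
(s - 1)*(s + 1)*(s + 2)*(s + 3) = s^4 + 5*s^3 + 5*s^2 - 5*s - 6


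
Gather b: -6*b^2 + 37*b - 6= -6*b^2 + 37*b - 6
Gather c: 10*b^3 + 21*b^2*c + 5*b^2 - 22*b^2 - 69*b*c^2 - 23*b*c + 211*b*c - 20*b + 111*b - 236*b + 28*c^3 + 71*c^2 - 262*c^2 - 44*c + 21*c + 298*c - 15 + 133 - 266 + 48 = 10*b^3 - 17*b^2 - 145*b + 28*c^3 + c^2*(-69*b - 191) + c*(21*b^2 + 188*b + 275) - 100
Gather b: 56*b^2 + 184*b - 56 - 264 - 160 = 56*b^2 + 184*b - 480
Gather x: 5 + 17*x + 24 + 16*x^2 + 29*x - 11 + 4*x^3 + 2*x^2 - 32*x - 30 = 4*x^3 + 18*x^2 + 14*x - 12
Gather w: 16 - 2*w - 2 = 14 - 2*w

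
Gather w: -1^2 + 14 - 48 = -35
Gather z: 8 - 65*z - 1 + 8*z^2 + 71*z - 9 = 8*z^2 + 6*z - 2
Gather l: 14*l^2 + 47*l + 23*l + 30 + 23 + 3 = 14*l^2 + 70*l + 56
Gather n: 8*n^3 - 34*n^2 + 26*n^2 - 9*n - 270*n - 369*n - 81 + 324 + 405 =8*n^3 - 8*n^2 - 648*n + 648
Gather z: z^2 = z^2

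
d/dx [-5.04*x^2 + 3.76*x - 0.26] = 3.76 - 10.08*x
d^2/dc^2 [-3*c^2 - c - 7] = -6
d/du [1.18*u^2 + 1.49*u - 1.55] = 2.36*u + 1.49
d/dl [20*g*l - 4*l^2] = 20*g - 8*l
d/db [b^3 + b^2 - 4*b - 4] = 3*b^2 + 2*b - 4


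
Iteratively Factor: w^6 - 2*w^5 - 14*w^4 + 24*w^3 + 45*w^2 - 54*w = (w - 1)*(w^5 - w^4 - 15*w^3 + 9*w^2 + 54*w) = w*(w - 1)*(w^4 - w^3 - 15*w^2 + 9*w + 54) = w*(w - 3)*(w - 1)*(w^3 + 2*w^2 - 9*w - 18) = w*(w - 3)*(w - 1)*(w + 3)*(w^2 - w - 6) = w*(w - 3)*(w - 1)*(w + 2)*(w + 3)*(w - 3)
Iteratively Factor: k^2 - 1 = (k + 1)*(k - 1)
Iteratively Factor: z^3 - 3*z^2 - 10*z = (z + 2)*(z^2 - 5*z) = (z - 5)*(z + 2)*(z)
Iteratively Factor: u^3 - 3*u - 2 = (u - 2)*(u^2 + 2*u + 1) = (u - 2)*(u + 1)*(u + 1)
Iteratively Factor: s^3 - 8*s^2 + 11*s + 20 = (s + 1)*(s^2 - 9*s + 20) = (s - 5)*(s + 1)*(s - 4)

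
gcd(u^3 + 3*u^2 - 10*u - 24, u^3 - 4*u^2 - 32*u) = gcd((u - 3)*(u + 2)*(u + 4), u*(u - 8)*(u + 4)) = u + 4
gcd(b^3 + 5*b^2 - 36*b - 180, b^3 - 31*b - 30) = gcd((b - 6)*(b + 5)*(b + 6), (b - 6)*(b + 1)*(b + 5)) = b^2 - b - 30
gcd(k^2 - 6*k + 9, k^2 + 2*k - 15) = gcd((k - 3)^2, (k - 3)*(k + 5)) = k - 3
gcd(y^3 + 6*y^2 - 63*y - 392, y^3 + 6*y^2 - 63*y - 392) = y^3 + 6*y^2 - 63*y - 392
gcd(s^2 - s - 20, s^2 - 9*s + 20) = s - 5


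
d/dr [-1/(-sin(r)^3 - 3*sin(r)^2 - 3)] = -3*(sin(r) + 2)*sin(r)*cos(r)/(sin(r)^3 + 3*sin(r)^2 + 3)^2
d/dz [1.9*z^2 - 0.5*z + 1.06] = 3.8*z - 0.5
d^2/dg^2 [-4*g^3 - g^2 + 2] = -24*g - 2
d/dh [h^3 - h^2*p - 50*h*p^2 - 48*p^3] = 3*h^2 - 2*h*p - 50*p^2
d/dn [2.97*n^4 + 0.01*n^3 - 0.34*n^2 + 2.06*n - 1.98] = 11.88*n^3 + 0.03*n^2 - 0.68*n + 2.06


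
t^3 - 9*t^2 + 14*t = t*(t - 7)*(t - 2)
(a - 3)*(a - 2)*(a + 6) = a^3 + a^2 - 24*a + 36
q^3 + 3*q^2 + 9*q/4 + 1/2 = (q + 1/2)^2*(q + 2)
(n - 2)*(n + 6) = n^2 + 4*n - 12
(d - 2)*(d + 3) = d^2 + d - 6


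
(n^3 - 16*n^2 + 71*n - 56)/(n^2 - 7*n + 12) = (n^3 - 16*n^2 + 71*n - 56)/(n^2 - 7*n + 12)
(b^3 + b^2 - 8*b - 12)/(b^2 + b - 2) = (b^2 - b - 6)/(b - 1)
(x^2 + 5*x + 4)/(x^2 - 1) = (x + 4)/(x - 1)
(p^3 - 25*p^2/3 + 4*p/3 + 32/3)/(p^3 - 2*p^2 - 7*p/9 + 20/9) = 3*(p - 8)/(3*p - 5)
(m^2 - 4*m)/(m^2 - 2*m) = (m - 4)/(m - 2)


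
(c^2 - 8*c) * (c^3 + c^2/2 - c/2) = c^5 - 15*c^4/2 - 9*c^3/2 + 4*c^2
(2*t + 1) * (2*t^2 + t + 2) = 4*t^3 + 4*t^2 + 5*t + 2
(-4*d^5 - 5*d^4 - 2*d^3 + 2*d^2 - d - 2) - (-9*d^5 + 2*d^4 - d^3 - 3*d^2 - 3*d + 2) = 5*d^5 - 7*d^4 - d^3 + 5*d^2 + 2*d - 4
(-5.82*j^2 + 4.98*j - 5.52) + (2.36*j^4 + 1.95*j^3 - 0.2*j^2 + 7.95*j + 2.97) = 2.36*j^4 + 1.95*j^3 - 6.02*j^2 + 12.93*j - 2.55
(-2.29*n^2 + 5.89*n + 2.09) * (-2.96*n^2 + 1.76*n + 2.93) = 6.7784*n^4 - 21.4648*n^3 - 2.5297*n^2 + 20.9361*n + 6.1237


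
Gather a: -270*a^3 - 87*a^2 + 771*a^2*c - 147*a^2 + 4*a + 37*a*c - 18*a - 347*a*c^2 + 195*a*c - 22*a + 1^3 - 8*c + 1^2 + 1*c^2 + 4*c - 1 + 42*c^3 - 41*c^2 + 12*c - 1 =-270*a^3 + a^2*(771*c - 234) + a*(-347*c^2 + 232*c - 36) + 42*c^3 - 40*c^2 + 8*c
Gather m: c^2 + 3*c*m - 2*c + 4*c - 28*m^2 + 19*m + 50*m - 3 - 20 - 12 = c^2 + 2*c - 28*m^2 + m*(3*c + 69) - 35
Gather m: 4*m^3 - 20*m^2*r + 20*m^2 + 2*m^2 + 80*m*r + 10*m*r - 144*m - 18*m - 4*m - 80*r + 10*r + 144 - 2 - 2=4*m^3 + m^2*(22 - 20*r) + m*(90*r - 166) - 70*r + 140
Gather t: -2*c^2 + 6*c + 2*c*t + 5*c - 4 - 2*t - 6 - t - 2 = -2*c^2 + 11*c + t*(2*c - 3) - 12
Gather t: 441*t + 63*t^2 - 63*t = 63*t^2 + 378*t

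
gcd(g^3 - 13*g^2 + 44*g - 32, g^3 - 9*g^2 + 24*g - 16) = g^2 - 5*g + 4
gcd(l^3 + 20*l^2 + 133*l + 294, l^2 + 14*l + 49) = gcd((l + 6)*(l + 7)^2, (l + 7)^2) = l^2 + 14*l + 49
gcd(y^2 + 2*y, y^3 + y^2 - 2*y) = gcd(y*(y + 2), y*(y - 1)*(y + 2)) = y^2 + 2*y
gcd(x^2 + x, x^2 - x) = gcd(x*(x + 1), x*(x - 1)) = x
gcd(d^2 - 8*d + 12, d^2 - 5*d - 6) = d - 6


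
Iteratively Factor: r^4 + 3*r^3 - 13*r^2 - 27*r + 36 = (r + 4)*(r^3 - r^2 - 9*r + 9) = (r - 1)*(r + 4)*(r^2 - 9) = (r - 1)*(r + 3)*(r + 4)*(r - 3)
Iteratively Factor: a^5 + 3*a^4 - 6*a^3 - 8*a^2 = (a + 1)*(a^4 + 2*a^3 - 8*a^2) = (a - 2)*(a + 1)*(a^3 + 4*a^2) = (a - 2)*(a + 1)*(a + 4)*(a^2) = a*(a - 2)*(a + 1)*(a + 4)*(a)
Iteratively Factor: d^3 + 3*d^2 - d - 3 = (d + 3)*(d^2 - 1) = (d + 1)*(d + 3)*(d - 1)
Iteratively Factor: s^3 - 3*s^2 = (s)*(s^2 - 3*s) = s*(s - 3)*(s)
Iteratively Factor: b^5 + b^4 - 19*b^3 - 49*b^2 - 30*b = (b + 1)*(b^4 - 19*b^2 - 30*b) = b*(b + 1)*(b^3 - 19*b - 30) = b*(b - 5)*(b + 1)*(b^2 + 5*b + 6) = b*(b - 5)*(b + 1)*(b + 2)*(b + 3)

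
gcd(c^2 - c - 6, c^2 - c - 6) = c^2 - c - 6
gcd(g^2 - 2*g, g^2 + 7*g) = g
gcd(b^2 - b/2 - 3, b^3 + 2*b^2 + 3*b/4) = b + 3/2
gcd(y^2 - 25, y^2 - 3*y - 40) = y + 5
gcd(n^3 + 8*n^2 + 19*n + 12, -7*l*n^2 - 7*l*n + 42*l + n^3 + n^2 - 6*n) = n + 3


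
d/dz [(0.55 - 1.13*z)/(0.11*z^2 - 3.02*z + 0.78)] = (0.1243*z^2 - 0.121*z + 0.7796)/(0.0121*z^4 - 0.6644*z^3 + 9.292*z^2 - 4.7112*z + 0.6084)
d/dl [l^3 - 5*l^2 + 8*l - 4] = 3*l^2 - 10*l + 8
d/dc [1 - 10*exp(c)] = -10*exp(c)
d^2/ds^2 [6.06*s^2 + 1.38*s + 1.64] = 12.1200000000000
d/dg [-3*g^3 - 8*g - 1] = -9*g^2 - 8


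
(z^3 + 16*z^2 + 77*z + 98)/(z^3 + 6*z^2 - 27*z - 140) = (z^2 + 9*z + 14)/(z^2 - z - 20)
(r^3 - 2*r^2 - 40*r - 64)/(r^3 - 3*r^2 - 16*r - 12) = (r^2 - 4*r - 32)/(r^2 - 5*r - 6)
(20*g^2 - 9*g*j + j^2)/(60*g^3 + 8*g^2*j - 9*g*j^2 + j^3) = (4*g - j)/(12*g^2 + 4*g*j - j^2)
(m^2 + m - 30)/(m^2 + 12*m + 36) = (m - 5)/(m + 6)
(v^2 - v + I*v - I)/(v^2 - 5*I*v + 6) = (v - 1)/(v - 6*I)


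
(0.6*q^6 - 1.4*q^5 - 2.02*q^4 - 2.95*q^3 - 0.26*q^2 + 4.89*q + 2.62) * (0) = 0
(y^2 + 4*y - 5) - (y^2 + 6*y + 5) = -2*y - 10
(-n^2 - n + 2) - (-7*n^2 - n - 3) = 6*n^2 + 5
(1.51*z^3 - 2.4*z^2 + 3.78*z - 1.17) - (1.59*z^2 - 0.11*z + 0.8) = 1.51*z^3 - 3.99*z^2 + 3.89*z - 1.97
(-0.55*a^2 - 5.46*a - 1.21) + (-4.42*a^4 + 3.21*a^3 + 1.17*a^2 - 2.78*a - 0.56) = -4.42*a^4 + 3.21*a^3 + 0.62*a^2 - 8.24*a - 1.77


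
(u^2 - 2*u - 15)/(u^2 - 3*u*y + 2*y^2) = (u^2 - 2*u - 15)/(u^2 - 3*u*y + 2*y^2)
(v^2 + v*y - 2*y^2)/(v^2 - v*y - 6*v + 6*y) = (v + 2*y)/(v - 6)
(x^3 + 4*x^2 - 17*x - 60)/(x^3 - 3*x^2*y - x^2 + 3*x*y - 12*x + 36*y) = (x + 5)/(x - 3*y)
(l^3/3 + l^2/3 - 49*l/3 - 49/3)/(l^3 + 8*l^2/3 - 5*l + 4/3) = (l^3 + l^2 - 49*l - 49)/(3*l^3 + 8*l^2 - 15*l + 4)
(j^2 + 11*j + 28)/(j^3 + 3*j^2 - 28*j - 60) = (j^2 + 11*j + 28)/(j^3 + 3*j^2 - 28*j - 60)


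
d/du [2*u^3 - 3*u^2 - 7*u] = 6*u^2 - 6*u - 7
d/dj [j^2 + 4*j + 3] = 2*j + 4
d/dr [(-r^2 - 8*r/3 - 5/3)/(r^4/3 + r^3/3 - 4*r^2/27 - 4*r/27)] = 9*(54*r^3 + 135*r^2 - 20)/(r^2*(81*r^4 - 72*r^2 + 16))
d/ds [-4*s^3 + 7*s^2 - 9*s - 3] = -12*s^2 + 14*s - 9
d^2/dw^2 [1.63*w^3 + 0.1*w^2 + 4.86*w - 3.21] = 9.78*w + 0.2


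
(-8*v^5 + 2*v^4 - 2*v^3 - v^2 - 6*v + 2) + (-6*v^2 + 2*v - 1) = -8*v^5 + 2*v^4 - 2*v^3 - 7*v^2 - 4*v + 1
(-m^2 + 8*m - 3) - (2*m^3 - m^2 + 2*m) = -2*m^3 + 6*m - 3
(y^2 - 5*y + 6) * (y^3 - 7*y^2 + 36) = y^5 - 12*y^4 + 41*y^3 - 6*y^2 - 180*y + 216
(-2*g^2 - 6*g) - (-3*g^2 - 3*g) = g^2 - 3*g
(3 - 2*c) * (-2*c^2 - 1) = 4*c^3 - 6*c^2 + 2*c - 3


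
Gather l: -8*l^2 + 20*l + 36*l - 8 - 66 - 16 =-8*l^2 + 56*l - 90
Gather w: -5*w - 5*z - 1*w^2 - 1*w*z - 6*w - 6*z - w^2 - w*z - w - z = -2*w^2 + w*(-2*z - 12) - 12*z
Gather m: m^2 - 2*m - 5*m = m^2 - 7*m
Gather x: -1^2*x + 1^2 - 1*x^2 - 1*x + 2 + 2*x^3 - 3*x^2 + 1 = 2*x^3 - 4*x^2 - 2*x + 4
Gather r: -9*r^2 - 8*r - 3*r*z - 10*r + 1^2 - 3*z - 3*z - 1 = -9*r^2 + r*(-3*z - 18) - 6*z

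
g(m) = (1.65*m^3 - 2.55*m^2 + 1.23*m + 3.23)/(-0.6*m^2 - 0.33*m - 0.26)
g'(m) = (1.2*m + 0.33)*(1.65*m^3 - 2.55*m^2 + 1.23*m + 3.23)/(-0.6*m^2 - 0.33*m - 0.26)^2 + (4.95*m^2 - 5.1*m + 1.23)/(-0.6*m^2 - 0.33*m - 0.26) = (-0.99*m^4 - 1.089*m^3 + 0.2925*m^2 + 5.202*m + 0.7461)/(0.36*m^4 + 0.396*m^3 + 0.4209*m^2 + 0.1716*m + 0.0676)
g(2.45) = -3.26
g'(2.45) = -1.67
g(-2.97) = 14.47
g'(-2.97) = -2.90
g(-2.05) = 11.51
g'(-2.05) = -3.79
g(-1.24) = 6.93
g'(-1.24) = -9.23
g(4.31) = -7.27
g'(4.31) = -2.43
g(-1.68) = 9.90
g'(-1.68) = -5.05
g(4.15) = -6.88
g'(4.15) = -2.40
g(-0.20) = -13.16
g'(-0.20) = -5.80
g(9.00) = -19.50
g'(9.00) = -2.69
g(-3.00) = 14.55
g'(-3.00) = -2.89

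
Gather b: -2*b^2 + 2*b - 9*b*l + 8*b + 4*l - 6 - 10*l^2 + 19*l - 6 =-2*b^2 + b*(10 - 9*l) - 10*l^2 + 23*l - 12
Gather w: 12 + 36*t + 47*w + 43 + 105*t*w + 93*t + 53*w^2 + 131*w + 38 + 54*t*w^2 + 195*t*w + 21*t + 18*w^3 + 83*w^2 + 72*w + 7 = 150*t + 18*w^3 + w^2*(54*t + 136) + w*(300*t + 250) + 100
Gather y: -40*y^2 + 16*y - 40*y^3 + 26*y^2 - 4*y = -40*y^3 - 14*y^2 + 12*y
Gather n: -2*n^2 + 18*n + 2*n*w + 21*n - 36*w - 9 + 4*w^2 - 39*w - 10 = -2*n^2 + n*(2*w + 39) + 4*w^2 - 75*w - 19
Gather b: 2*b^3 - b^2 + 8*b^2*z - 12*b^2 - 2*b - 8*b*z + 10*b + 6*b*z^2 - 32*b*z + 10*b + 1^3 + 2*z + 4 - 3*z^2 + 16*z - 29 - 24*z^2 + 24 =2*b^3 + b^2*(8*z - 13) + b*(6*z^2 - 40*z + 18) - 27*z^2 + 18*z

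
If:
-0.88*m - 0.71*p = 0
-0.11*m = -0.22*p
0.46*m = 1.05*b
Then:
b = 0.00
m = 0.00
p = 0.00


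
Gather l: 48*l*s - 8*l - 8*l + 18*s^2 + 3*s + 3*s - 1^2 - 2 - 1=l*(48*s - 16) + 18*s^2 + 6*s - 4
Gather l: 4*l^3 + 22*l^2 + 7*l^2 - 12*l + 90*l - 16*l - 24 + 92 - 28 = 4*l^3 + 29*l^2 + 62*l + 40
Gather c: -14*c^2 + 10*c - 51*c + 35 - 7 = -14*c^2 - 41*c + 28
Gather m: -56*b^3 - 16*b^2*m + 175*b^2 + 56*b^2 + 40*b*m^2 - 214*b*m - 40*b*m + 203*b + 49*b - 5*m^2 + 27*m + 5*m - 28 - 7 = -56*b^3 + 231*b^2 + 252*b + m^2*(40*b - 5) + m*(-16*b^2 - 254*b + 32) - 35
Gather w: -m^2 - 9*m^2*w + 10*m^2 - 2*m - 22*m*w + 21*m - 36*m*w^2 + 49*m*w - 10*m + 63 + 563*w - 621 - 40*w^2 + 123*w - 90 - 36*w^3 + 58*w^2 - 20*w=9*m^2 + 9*m - 36*w^3 + w^2*(18 - 36*m) + w*(-9*m^2 + 27*m + 666) - 648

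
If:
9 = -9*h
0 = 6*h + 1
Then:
No Solution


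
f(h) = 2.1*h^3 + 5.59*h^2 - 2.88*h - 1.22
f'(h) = 6.3*h^2 + 11.18*h - 2.88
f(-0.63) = 2.29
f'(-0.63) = -7.42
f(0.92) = 2.50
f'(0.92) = 12.74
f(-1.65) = 9.32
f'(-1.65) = -4.18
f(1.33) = 9.78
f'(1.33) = 23.13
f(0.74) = 0.56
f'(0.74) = 8.84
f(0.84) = 1.55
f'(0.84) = 10.96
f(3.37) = 132.93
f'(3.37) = 106.35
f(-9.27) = -1167.01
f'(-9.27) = 434.86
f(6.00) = 636.34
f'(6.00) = 291.00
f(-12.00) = -2790.50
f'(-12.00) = 770.16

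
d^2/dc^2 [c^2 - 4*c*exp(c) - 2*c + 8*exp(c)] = -4*c*exp(c) + 2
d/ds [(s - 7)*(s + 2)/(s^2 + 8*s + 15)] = (13*s^2 + 58*s + 37)/(s^4 + 16*s^3 + 94*s^2 + 240*s + 225)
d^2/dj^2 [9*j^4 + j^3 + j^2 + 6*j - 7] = 108*j^2 + 6*j + 2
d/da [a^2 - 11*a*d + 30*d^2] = 2*a - 11*d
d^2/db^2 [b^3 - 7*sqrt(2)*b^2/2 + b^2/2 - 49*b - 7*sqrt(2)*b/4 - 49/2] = 6*b - 7*sqrt(2) + 1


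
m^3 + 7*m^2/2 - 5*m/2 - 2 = (m - 1)*(m + 1/2)*(m + 4)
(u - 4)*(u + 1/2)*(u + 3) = u^3 - u^2/2 - 25*u/2 - 6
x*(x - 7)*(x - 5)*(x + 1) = x^4 - 11*x^3 + 23*x^2 + 35*x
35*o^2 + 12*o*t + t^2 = (5*o + t)*(7*o + t)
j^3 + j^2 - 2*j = j*(j - 1)*(j + 2)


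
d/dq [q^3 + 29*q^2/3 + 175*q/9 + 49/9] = 3*q^2 + 58*q/3 + 175/9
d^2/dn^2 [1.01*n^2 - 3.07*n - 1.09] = 2.02000000000000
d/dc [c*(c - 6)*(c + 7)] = 3*c^2 + 2*c - 42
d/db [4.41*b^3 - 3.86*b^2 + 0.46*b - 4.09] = 13.23*b^2 - 7.72*b + 0.46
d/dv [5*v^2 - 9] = 10*v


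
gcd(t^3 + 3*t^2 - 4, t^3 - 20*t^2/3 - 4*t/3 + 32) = t + 2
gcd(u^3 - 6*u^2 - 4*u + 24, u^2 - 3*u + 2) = u - 2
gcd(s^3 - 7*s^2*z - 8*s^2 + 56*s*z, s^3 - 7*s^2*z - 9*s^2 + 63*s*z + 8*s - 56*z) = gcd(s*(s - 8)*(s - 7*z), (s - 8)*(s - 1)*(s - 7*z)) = -s^2 + 7*s*z + 8*s - 56*z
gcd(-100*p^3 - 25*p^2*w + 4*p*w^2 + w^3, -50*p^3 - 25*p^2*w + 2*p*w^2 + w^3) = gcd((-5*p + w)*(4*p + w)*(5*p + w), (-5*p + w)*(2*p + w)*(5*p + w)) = 25*p^2 - w^2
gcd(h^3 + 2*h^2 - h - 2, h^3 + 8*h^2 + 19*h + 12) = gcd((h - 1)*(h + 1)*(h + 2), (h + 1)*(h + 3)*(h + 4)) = h + 1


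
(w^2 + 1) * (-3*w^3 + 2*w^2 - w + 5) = -3*w^5 + 2*w^4 - 4*w^3 + 7*w^2 - w + 5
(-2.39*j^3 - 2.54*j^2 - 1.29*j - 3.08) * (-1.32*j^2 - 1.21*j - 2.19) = 3.1548*j^5 + 6.2447*j^4 + 10.0103*j^3 + 11.1891*j^2 + 6.5519*j + 6.7452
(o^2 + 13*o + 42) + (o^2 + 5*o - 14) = 2*o^2 + 18*o + 28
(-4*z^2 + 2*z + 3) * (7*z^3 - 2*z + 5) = -28*z^5 + 14*z^4 + 29*z^3 - 24*z^2 + 4*z + 15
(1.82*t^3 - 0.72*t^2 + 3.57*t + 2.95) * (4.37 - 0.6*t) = -1.092*t^4 + 8.3854*t^3 - 5.2884*t^2 + 13.8309*t + 12.8915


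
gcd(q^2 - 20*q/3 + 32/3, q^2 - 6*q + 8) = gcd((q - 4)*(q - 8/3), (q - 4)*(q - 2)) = q - 4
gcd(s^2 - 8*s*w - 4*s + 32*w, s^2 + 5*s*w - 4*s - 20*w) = s - 4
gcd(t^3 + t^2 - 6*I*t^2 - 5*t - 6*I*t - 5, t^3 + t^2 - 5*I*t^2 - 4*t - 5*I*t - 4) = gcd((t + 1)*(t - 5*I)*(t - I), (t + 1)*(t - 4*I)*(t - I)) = t^2 + t*(1 - I) - I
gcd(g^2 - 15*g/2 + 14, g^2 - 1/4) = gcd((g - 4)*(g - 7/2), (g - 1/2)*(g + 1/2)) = 1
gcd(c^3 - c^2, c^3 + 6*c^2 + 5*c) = c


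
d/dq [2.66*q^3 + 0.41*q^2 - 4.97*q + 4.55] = 7.98*q^2 + 0.82*q - 4.97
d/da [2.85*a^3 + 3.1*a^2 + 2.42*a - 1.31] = 8.55*a^2 + 6.2*a + 2.42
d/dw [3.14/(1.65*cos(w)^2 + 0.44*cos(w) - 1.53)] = (10.362*cos(w) + 1.3816)*sin(w)/(1.65*cos(w)^2 + 0.44*cos(w) - 1.53)^2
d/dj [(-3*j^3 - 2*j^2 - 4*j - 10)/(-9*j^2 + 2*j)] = (27*j^4 - 12*j^3 - 40*j^2 - 180*j + 20)/(j^2*(81*j^2 - 36*j + 4))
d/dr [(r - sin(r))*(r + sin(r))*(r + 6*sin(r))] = 6*r^2*cos(r) + 3*r^2 + 12*r*sin(r) - r*sin(2*r) - 18*sin(r)^2*cos(r) - sin(r)^2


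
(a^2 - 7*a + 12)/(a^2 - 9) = (a - 4)/(a + 3)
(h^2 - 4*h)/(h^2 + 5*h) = (h - 4)/(h + 5)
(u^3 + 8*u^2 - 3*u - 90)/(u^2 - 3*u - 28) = (-u^3 - 8*u^2 + 3*u + 90)/(-u^2 + 3*u + 28)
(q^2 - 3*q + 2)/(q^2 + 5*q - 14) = (q - 1)/(q + 7)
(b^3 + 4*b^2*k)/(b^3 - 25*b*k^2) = b*(b + 4*k)/(b^2 - 25*k^2)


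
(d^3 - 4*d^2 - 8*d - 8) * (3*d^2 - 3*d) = 3*d^5 - 15*d^4 - 12*d^3 + 24*d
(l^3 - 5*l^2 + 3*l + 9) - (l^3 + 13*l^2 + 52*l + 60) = -18*l^2 - 49*l - 51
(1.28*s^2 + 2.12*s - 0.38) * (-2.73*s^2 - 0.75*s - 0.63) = -3.4944*s^4 - 6.7476*s^3 - 1.359*s^2 - 1.0506*s + 0.2394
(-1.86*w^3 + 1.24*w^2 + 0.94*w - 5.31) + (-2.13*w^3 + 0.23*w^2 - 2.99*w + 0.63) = -3.99*w^3 + 1.47*w^2 - 2.05*w - 4.68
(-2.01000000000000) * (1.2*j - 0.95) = 1.9095 - 2.412*j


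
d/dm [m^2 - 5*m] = 2*m - 5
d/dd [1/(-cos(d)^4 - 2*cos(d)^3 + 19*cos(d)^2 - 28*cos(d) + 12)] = 2*(2*sin(d)^2 - 5*cos(d) + 12)*sin(d)/((cos(d) - 2)^2*(cos(d) - 1)^3*(cos(d) + 6)^2)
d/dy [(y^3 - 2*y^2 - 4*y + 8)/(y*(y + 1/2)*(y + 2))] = 2*(9*y^2 - 16*y - 4)/(y^2*(4*y^2 + 4*y + 1))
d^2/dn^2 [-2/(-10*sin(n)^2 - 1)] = 40*(-20*sin(n)^4 + 32*sin(n)^2 - 1)/(10*sin(n)^2 + 1)^3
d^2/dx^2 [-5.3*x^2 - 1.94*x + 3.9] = -10.6000000000000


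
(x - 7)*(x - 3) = x^2 - 10*x + 21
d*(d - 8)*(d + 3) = d^3 - 5*d^2 - 24*d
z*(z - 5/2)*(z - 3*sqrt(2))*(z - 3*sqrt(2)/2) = z^4 - 9*sqrt(2)*z^3/2 - 5*z^3/2 + 9*z^2 + 45*sqrt(2)*z^2/4 - 45*z/2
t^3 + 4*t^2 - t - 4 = (t - 1)*(t + 1)*(t + 4)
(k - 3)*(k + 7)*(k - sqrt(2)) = k^3 - sqrt(2)*k^2 + 4*k^2 - 21*k - 4*sqrt(2)*k + 21*sqrt(2)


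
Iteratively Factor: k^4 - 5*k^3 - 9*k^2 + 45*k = (k - 3)*(k^3 - 2*k^2 - 15*k) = (k - 5)*(k - 3)*(k^2 + 3*k) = (k - 5)*(k - 3)*(k + 3)*(k)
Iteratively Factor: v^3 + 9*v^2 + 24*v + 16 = (v + 4)*(v^2 + 5*v + 4) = (v + 4)^2*(v + 1)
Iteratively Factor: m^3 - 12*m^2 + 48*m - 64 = (m - 4)*(m^2 - 8*m + 16) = (m - 4)^2*(m - 4)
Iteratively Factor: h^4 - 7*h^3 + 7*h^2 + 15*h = (h + 1)*(h^3 - 8*h^2 + 15*h) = (h - 5)*(h + 1)*(h^2 - 3*h) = (h - 5)*(h - 3)*(h + 1)*(h)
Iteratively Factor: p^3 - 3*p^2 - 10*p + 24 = (p + 3)*(p^2 - 6*p + 8) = (p - 2)*(p + 3)*(p - 4)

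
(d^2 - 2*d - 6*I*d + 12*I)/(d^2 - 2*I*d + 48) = (d^2 - 2*d - 6*I*d + 12*I)/(d^2 - 2*I*d + 48)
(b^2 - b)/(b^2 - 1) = b/(b + 1)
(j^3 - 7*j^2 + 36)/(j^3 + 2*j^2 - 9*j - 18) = (j - 6)/(j + 3)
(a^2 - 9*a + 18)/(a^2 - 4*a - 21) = (-a^2 + 9*a - 18)/(-a^2 + 4*a + 21)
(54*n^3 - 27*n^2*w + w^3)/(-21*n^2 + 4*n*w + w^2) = (-18*n^2 + 3*n*w + w^2)/(7*n + w)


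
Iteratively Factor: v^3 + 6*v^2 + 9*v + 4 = (v + 4)*(v^2 + 2*v + 1) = (v + 1)*(v + 4)*(v + 1)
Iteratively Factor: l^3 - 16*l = (l + 4)*(l^2 - 4*l) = (l - 4)*(l + 4)*(l)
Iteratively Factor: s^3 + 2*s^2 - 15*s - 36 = (s + 3)*(s^2 - s - 12) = (s - 4)*(s + 3)*(s + 3)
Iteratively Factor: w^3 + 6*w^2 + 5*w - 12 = (w + 3)*(w^2 + 3*w - 4) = (w - 1)*(w + 3)*(w + 4)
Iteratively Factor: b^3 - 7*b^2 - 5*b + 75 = (b - 5)*(b^2 - 2*b - 15) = (b - 5)^2*(b + 3)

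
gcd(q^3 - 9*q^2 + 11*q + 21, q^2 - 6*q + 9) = q - 3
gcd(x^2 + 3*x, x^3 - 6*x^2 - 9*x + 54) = x + 3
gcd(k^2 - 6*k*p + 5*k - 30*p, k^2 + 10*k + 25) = k + 5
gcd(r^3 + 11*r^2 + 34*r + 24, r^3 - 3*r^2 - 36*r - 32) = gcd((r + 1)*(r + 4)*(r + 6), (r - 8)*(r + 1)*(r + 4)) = r^2 + 5*r + 4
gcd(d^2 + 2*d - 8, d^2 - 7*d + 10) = d - 2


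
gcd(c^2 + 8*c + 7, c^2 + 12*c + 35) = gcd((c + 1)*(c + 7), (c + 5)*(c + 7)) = c + 7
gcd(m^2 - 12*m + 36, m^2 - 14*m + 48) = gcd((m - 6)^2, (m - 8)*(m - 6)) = m - 6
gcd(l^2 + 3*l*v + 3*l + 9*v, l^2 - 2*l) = 1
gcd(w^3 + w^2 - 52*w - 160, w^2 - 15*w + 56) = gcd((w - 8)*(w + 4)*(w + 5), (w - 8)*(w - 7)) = w - 8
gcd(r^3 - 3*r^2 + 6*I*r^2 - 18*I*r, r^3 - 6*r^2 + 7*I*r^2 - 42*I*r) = r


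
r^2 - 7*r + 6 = (r - 6)*(r - 1)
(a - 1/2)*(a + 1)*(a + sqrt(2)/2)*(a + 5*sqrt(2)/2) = a^4 + a^3/2 + 3*sqrt(2)*a^3 + 2*a^2 + 3*sqrt(2)*a^2/2 - 3*sqrt(2)*a/2 + 5*a/4 - 5/4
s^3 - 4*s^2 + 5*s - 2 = (s - 2)*(s - 1)^2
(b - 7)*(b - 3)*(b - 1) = b^3 - 11*b^2 + 31*b - 21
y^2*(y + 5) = y^3 + 5*y^2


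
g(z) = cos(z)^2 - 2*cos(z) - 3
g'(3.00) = 0.56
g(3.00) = -0.04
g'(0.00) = 0.00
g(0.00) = -4.00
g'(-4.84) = 1.73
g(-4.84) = -3.24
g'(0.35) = 0.04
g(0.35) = -4.00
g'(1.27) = 1.34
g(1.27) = -3.50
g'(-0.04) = -0.00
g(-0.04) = -4.00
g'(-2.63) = -1.83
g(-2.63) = -0.50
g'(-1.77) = -2.35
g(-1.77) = -2.57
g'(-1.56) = -1.98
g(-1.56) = -3.02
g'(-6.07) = 0.01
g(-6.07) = -4.00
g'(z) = -2*sin(z)*cos(z) + 2*sin(z)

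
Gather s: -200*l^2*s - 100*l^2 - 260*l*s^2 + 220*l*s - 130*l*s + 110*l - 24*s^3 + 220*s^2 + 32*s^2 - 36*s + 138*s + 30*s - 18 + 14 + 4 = -100*l^2 + 110*l - 24*s^3 + s^2*(252 - 260*l) + s*(-200*l^2 + 90*l + 132)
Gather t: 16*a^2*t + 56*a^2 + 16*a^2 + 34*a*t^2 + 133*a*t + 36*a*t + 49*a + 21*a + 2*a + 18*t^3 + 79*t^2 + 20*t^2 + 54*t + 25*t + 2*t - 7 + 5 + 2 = 72*a^2 + 72*a + 18*t^3 + t^2*(34*a + 99) + t*(16*a^2 + 169*a + 81)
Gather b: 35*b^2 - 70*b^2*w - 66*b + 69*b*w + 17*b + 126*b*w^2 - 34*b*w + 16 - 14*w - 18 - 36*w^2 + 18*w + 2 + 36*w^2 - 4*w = b^2*(35 - 70*w) + b*(126*w^2 + 35*w - 49)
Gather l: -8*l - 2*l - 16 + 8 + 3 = -10*l - 5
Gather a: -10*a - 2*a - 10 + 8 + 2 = -12*a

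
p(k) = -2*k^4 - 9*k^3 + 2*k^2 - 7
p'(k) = -8*k^3 - 27*k^2 + 4*k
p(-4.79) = -24.86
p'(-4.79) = 240.57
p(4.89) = -2155.12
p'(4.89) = -1561.51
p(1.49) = -42.19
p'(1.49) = -80.45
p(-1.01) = 2.23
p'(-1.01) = -23.34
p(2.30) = -161.89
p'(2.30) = -230.97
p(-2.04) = 43.09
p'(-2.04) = -52.61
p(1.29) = -28.53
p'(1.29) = -56.94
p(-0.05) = -6.99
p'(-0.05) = -0.27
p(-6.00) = -583.00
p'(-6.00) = 732.00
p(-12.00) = -25639.00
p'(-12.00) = 9888.00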